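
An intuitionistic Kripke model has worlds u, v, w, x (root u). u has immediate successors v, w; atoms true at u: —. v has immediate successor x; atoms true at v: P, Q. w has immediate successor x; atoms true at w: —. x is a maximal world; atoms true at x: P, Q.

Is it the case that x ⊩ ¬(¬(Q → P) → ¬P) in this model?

No

x ⊮ ¬(¬(Q → P) → ¬P) since x is accessible from x and x ⊩ ¬(Q → P) → ¬P.
x ⊩ ¬(Q → P) → ¬P vacuously: no world accessible from x forces the antecedent ¬(Q → P).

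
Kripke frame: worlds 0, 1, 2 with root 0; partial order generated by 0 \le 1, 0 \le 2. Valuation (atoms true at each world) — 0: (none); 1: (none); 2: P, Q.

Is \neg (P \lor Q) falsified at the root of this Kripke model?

Yes

0 \nVdash \neg (P \lor Q) since 2 is accessible from 0 and 2 \Vdash P \lor Q.
2 \Vdash P \lor Q via the disjunct P.
So the root 0 does not force \neg (P \lor Q); the model is a countermodel.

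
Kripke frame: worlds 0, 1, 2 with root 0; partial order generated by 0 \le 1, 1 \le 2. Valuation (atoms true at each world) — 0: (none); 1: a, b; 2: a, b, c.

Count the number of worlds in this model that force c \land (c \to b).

0: does not force it — 0 \nVdash c \land (c \to b) since 0 fails c.
1: does not force it.
2: forces it.
Worlds forcing the formula: {2}.

1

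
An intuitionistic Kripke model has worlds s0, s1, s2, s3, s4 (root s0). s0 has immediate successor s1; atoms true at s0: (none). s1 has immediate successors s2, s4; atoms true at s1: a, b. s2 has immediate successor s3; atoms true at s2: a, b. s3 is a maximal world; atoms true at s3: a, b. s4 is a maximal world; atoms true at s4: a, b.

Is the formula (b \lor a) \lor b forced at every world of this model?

Not every world: s0 \nVdash (b \lor a) \lor b.
s0 \nVdash (b \lor a) \lor b: neither disjunct is forced at s0.
s0 \nVdash b \lor a: neither disjunct is forced at s0.

No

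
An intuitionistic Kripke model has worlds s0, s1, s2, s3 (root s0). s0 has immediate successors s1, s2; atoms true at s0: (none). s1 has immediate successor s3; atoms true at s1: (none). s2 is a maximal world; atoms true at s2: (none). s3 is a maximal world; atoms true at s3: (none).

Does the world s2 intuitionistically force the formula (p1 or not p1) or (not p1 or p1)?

s2 forces (p1 or not p1) or (not p1 or p1) via the disjunct p1 or not p1.

Yes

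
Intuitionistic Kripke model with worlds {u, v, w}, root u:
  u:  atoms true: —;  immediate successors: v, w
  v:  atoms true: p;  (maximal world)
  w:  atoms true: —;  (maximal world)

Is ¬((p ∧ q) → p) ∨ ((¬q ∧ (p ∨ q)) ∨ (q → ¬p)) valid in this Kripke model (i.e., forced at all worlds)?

u ⊩ ¬((p ∧ q) → p) ∨ ((¬q ∧ (p ∨ q)) ∨ (q → ¬p)) via the disjunct (¬q ∧ (p ∨ q)) ∨ (q → ¬p).
Since the root u forces ¬((p ∧ q) → p) ∨ ((¬q ∧ (p ∨ q)) ∨ (q → ¬p)) and forcing is persistent (monotone upward), every world forces it.

Yes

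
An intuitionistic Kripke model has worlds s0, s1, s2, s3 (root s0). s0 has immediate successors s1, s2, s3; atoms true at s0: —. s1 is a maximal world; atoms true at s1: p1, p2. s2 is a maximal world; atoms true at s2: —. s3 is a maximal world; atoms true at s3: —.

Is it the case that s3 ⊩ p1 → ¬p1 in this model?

s3 ⊩ p1 → ¬p1 vacuously: no world accessible from s3 forces the antecedent p1.

Yes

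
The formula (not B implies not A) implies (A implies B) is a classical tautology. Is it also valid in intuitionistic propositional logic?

No

This is the converse of contraposition, which is not intuitionistically valid.
A Kripke countermodel: worlds w0, w1; order generated by w0 <= w1; atoms true at each world — w0:{A}; w1:{A,B}.
w0 does not force (not B implies not A) implies (A implies B): already at w0 itself, w0 forces not B implies not A but w0 does not force A implies B.
w0 does not force A implies B: already at w0 itself, w0 forces A but w0 does not force B.
w0 lacks atom B, so w0 does not force B.
So the root w0 does not force the formula.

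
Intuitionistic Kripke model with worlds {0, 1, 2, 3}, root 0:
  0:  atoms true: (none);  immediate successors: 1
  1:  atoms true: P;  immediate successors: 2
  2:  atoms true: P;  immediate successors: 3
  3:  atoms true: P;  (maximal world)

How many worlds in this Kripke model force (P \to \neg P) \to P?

4

0: forces it.
1: forces it.
2: forces it.
3: forces it.
Worlds forcing the formula: {0, 1, 2, 3}.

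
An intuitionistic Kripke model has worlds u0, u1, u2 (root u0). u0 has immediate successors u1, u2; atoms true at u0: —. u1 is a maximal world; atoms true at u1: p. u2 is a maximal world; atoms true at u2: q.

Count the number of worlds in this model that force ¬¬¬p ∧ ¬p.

1

u0: does not force it — u0 ⊮ ¬¬¬p ∧ ¬p since u0 fails ¬¬¬p.
u1: does not force it — u1 ⊮ ¬¬¬p ∧ ¬p since u1 fails ¬¬¬p.
u2: forces it.
Worlds forcing the formula: {u2}.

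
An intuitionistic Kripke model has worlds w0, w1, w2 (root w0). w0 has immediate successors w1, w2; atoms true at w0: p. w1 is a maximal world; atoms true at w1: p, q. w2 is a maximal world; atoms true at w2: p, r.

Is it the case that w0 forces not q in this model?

No

w0 does not force not q since w1 is accessible from w0 and w1 forces q.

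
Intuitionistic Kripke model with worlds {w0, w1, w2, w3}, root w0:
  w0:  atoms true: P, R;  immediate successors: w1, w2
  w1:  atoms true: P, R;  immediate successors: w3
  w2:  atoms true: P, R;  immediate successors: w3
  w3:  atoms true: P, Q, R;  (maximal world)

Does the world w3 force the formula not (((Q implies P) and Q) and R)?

w3 does not force not (((Q implies P) and Q) and R) since w3 is accessible from w3 and w3 forces ((Q implies P) and Q) and R.
w3 forces ((Q implies P) and Q) and R since w3 forces both conjuncts.

No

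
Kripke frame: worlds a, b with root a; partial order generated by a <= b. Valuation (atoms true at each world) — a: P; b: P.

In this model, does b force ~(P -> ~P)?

Yes

b ||- ~(P -> ~P): no world accessible from b forces P -> ~P.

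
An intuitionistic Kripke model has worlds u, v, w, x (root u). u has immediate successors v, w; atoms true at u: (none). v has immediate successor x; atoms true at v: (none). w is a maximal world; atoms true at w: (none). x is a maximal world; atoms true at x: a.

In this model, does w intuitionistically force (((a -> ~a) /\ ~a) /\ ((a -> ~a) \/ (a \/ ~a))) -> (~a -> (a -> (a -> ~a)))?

w ||- (((a -> ~a) /\ ~a) /\ ((a -> ~a) \/ (a \/ ~a))) -> (~a -> (a -> (a -> ~a))): every world accessible from w that forces ((a -> ~a) /\ ~a) /\ ((a -> ~a) \/ (a \/ ~a)) (namely w) also forces ~a -> (a -> (a -> ~a)).

Yes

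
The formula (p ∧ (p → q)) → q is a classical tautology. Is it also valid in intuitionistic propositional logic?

Yes

This is modus ponens in implicational form, which is intuitionistically derivable.
If a world forces p and p → q, then applying the implication at that world (which is accessible from itself) gives q.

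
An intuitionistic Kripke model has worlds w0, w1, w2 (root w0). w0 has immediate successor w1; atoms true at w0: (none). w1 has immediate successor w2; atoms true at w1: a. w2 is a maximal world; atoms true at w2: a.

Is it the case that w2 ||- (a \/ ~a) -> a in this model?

w2 ||- (a \/ ~a) -> a: every world accessible from w2 that forces a \/ ~a (namely w2) also forces a.

Yes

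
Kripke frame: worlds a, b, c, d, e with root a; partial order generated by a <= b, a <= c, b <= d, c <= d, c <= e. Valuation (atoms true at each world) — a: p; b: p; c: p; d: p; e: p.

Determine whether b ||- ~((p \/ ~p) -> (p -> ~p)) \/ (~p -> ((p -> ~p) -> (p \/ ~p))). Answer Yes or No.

b ||- ~((p \/ ~p) -> (p -> ~p)) \/ (~p -> ((p -> ~p) -> (p \/ ~p))) via the disjunct ~((p \/ ~p) -> (p -> ~p)).

Yes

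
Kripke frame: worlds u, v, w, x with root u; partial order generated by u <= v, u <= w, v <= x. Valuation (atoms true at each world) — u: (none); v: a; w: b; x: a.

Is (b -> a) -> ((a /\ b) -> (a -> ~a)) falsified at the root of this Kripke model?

u ||- (b -> a) -> ((a /\ b) -> (a -> ~a)): every world accessible from u that forces b -> a (namely v, x) also forces (a /\ b) -> (a -> ~a).
So the root u forces (b -> a) -> ((a /\ b) -> (a -> ~a)); the model is not a countermodel.

No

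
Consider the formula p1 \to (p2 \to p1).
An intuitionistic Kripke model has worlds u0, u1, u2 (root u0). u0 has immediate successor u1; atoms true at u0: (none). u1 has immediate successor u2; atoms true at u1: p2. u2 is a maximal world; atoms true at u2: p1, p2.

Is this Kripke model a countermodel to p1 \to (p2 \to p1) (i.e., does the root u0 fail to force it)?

u0 \Vdash p1 \to (p2 \to p1): every world accessible from u0 that forces p1 (namely u2) also forces p2 \to p1.
So the root u0 forces p1 \to (p2 \to p1); the model is not a countermodel.

No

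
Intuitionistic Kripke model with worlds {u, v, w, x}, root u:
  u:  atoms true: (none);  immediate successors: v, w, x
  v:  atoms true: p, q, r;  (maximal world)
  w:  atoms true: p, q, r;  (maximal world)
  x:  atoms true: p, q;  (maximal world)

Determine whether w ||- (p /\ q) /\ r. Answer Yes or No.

w ||- (p /\ q) /\ r since w forces both conjuncts.

Yes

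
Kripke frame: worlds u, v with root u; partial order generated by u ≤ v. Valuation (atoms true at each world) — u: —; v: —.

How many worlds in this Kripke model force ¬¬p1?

u: does not force it — u ⊮ ¬¬p1 since u is accessible from u and u ⊩ ¬p1.
v: does not force it — v ⊮ ¬¬p1 since v is accessible from v and v ⊩ ¬p1.
Worlds forcing the formula: { }.

0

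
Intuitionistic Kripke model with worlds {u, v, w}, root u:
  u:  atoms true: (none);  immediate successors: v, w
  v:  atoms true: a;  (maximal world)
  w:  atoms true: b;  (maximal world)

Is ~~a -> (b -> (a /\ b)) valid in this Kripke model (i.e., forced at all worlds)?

u ||- ~~a -> (b -> (a /\ b)): every world accessible from u that forces ~~a (namely v) also forces b -> (a /\ b).
Since the root u forces ~~a -> (b -> (a /\ b)) and forcing is persistent (monotone upward), every world forces it.

Yes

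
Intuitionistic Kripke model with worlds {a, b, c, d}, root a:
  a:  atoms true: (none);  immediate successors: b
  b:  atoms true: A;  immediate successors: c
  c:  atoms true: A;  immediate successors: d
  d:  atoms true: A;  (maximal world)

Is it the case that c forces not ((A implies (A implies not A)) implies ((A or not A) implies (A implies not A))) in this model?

No

c does not force not ((A implies (A implies not A)) implies ((A or not A) implies (A implies not A))) since c is accessible from c and c forces (A implies (A implies not A)) implies ((A or not A) implies (A implies not A)).
c forces (A implies (A implies not A)) implies ((A or not A) implies (A implies not A)) vacuously: no world accessible from c forces the antecedent A implies (A implies not A).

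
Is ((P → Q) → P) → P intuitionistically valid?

This is Peirce's law, which is not intuitionistically valid.
A Kripke countermodel: worlds a, b; order generated by a ≤ b; atoms true at each world — a:{}; b:{P}.
a ⊮ ((P → Q) → P) → P: already at a itself, a ⊩ (P → Q) → P but a ⊮ P.
a lacks atom P, so a ⊮ P.
So the root a does not force the formula.

No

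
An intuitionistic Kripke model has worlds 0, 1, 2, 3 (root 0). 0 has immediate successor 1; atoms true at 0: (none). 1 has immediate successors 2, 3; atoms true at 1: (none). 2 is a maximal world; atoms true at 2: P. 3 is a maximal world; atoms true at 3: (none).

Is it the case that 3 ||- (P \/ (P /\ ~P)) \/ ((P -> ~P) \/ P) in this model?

3 ||- (P \/ (P /\ ~P)) \/ ((P -> ~P) \/ P) via the disjunct (P -> ~P) \/ P.

Yes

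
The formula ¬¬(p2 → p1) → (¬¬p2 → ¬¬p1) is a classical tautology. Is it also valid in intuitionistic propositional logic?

Yes

This is the distribution of double negation over implication, which is intuitionistically derivable.
Assume ¬¬(p2 → p1) and ¬¬p2; suppose ¬p1. Then p2 → p1 would give ¬p2 (by contraposition), contradicting ¬¬p2; so ¬(p2 → p1), contradicting ¬¬(p2 → p1). Hence ¬¬p1.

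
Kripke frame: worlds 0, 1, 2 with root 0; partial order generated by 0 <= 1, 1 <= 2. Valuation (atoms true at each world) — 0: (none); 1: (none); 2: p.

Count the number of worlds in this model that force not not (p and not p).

0: does not force it — 0 does not force not not (p and not p) since 0 is accessible from 0 and 0 forces not (p and not p).
1: does not force it — 1 does not force not not (p and not p) since 1 is accessible from 1 and 1 forces not (p and not p).
2: does not force it.
Worlds forcing the formula: { }.

0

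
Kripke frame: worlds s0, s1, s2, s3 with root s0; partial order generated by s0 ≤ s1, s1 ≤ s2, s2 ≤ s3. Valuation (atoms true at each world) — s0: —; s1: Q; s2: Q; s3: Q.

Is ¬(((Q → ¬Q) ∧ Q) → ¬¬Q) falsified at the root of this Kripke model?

s0 ⊮ ¬(((Q → ¬Q) ∧ Q) → ¬¬Q) since s0 is accessible from s0 and s0 ⊩ ((Q → ¬Q) ∧ Q) → ¬¬Q.
s0 ⊩ ((Q → ¬Q) ∧ Q) → ¬¬Q vacuously: no world accessible from s0 forces the antecedent (Q → ¬Q) ∧ Q.
So the root s0 does not force ¬(((Q → ¬Q) ∧ Q) → ¬¬Q); the model is a countermodel.

Yes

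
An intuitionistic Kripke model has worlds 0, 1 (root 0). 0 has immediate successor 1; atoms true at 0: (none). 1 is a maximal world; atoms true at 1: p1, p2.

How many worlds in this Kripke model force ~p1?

0: does not force it — 0 ||-/- ~p1 since 1 is accessible from 0 and 1 ||- p1.
1: does not force it — 1 ||-/- ~p1 since 1 is accessible from 1 and 1 ||- p1.
Worlds forcing the formula: { }.

0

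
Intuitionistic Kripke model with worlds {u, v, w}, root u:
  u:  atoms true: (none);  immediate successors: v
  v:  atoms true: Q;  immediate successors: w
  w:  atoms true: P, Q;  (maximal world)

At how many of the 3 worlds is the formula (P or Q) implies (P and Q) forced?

u: does not force it — u does not force (P or Q) implies (P and Q): at the accessible world v, v forces P or Q but v does not force P and Q.
v: does not force it.
w: forces it.
Worlds forcing the formula: {w}.

1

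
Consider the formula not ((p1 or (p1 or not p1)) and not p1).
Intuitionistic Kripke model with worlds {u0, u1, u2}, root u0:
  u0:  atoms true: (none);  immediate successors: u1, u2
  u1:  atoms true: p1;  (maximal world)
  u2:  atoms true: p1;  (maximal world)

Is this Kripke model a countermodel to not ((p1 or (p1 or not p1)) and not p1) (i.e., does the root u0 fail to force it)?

u0 forces not ((p1 or (p1 or not p1)) and not p1): no world accessible from u0 forces (p1 or (p1 or not p1)) and not p1.
So the root u0 forces not ((p1 or (p1 or not p1)) and not p1); the model is not a countermodel.

No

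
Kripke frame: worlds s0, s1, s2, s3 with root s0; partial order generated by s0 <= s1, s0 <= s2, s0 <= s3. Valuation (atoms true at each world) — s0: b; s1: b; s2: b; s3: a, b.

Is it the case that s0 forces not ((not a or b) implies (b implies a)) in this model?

s0 does not force not ((not a or b) implies (b implies a)) since s3 is accessible from s0 and s3 forces (not a or b) implies (b implies a).
s3 forces (not a or b) implies (b implies a): every world accessible from s3 that forces not a or b (namely s3) also forces b implies a.

No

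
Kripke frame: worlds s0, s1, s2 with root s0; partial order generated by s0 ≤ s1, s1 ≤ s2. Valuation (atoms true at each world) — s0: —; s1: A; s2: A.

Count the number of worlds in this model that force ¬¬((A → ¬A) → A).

3

s0: forces it.
s1: forces it.
s2: forces it.
Worlds forcing the formula: {s0, s1, s2}.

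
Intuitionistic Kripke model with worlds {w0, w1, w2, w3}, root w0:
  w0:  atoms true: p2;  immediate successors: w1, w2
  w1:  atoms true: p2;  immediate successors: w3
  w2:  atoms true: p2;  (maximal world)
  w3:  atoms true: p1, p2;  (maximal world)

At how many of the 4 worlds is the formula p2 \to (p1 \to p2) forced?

w0: forces it.
w1: forces it.
w2: forces it.
w3: forces it.
Worlds forcing the formula: {w0, w1, w2, w3}.

4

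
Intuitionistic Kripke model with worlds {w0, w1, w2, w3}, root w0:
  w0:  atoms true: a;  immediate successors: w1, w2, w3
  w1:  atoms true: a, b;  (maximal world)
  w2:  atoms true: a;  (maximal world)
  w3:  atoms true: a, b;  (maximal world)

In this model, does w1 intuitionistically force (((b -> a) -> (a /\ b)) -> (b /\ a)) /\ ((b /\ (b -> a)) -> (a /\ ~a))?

w1 ||-/- (((b -> a) -> (a /\ b)) -> (b /\ a)) /\ ((b /\ (b -> a)) -> (a /\ ~a)) since w1 fails (b /\ (b -> a)) -> (a /\ ~a).

No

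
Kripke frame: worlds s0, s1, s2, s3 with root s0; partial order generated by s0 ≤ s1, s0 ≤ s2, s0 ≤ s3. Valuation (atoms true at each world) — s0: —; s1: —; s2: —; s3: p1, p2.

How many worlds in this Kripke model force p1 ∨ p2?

1

s0: does not force it — s0 ⊮ p1 ∨ p2: neither disjunct is forced at s0.
s1: does not force it — s1 ⊮ p1 ∨ p2: neither disjunct is forced at s1.
s2: does not force it.
s3: forces it.
Worlds forcing the formula: {s3}.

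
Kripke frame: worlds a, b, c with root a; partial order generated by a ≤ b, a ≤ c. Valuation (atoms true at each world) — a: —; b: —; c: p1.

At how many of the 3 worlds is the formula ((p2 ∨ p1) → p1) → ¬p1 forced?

a: does not force it — a ⊮ ((p2 ∨ p1) → p1) → ¬p1: already at a itself, a ⊩ (p2 ∨ p1) → p1 but a ⊮ ¬p1.
b: forces it.
c: does not force it.
Worlds forcing the formula: {b}.

1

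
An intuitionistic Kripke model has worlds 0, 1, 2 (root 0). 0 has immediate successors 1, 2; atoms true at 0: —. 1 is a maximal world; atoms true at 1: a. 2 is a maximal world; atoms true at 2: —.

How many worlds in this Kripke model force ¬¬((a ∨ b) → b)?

0: does not force it — 0 ⊮ ¬¬((a ∨ b) → b) since 1 is accessible from 0 and 1 ⊩ ¬((a ∨ b) → b).
1: does not force it.
2: forces it.
Worlds forcing the formula: {2}.

1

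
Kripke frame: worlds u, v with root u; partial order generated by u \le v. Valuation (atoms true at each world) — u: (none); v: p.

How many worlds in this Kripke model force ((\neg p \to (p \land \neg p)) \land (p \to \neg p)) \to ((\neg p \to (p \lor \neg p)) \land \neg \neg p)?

2

u: forces it.
v: forces it.
Worlds forcing the formula: {u, v}.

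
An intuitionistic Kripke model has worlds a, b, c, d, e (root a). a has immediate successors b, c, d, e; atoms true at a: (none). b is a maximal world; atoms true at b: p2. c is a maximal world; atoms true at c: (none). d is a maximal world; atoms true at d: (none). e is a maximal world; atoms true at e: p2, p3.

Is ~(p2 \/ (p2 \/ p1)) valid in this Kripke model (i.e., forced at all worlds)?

No

Not every world: a ||-/- ~(p2 \/ (p2 \/ p1)).
a ||-/- ~(p2 \/ (p2 \/ p1)) since b is accessible from a and b ||- p2 \/ (p2 \/ p1).
b ||- p2 \/ (p2 \/ p1) via the disjunct p2.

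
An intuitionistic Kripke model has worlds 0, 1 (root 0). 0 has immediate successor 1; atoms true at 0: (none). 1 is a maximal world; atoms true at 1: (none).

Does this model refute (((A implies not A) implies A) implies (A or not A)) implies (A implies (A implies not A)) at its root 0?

0 forces (((A implies not A) implies A) implies (A or not A)) implies (A implies (A implies not A)): every world accessible from 0 that forces ((A implies not A) implies A) implies (A or not A) (namely 0, 1) also forces A implies (A implies not A).
So the root 0 forces (((A implies not A) implies A) implies (A or not A)) implies (A implies (A implies not A)); the model is not a countermodel.

No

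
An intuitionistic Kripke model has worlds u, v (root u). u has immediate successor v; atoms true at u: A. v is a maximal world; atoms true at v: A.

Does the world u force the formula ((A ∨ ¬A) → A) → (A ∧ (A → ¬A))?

u ⊮ ((A ∨ ¬A) → A) → (A ∧ (A → ¬A)): already at u itself, u ⊩ (A ∨ ¬A) → A but u ⊮ A ∧ (A → ¬A).
u ⊮ A ∧ (A → ¬A) since u fails A → ¬A.

No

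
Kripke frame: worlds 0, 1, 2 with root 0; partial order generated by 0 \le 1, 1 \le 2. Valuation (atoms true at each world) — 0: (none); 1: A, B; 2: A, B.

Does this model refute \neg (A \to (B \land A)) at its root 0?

Yes

0 \nVdash \neg (A \to (B \land A)) since 0 is accessible from 0 and 0 \Vdash A \to (B \land A).
0 \Vdash A \to (B \land A): every world accessible from 0 that forces A (namely 1, 2) also forces B \land A.
So the root 0 does not force \neg (A \to (B \land A)); the model is a countermodel.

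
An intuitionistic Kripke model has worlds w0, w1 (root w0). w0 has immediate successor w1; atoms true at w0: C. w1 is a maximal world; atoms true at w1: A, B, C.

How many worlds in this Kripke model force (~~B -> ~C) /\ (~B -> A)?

0

w0: does not force it — w0 ||-/- (~~B -> ~C) /\ (~B -> A) since w0 fails ~~B -> ~C.
w1: does not force it.
Worlds forcing the formula: { }.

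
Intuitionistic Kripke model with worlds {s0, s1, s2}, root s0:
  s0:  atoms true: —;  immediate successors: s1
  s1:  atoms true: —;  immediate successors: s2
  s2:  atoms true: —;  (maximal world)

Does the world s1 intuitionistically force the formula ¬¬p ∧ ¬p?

No

s1 ⊮ ¬¬p ∧ ¬p since s1 fails ¬¬p.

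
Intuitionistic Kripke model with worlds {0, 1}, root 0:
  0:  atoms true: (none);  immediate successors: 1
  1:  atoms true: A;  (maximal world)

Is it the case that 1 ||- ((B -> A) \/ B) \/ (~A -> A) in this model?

Yes

1 ||- ((B -> A) \/ B) \/ (~A -> A) via the disjunct (B -> A) \/ B.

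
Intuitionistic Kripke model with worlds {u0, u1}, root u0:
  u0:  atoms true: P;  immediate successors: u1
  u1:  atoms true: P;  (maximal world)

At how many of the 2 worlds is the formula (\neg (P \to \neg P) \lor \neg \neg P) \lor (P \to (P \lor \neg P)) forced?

2

u0: forces it.
u1: forces it.
Worlds forcing the formula: {u0, u1}.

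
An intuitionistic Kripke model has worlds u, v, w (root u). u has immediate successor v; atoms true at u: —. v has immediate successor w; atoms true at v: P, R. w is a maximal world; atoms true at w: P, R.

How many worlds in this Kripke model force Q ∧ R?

0

u: does not force it — u ⊮ Q ∧ R since u fails Q.
v: does not force it — v ⊮ Q ∧ R since v fails Q.
w: does not force it — w ⊮ Q ∧ R since w fails Q.
Worlds forcing the formula: { }.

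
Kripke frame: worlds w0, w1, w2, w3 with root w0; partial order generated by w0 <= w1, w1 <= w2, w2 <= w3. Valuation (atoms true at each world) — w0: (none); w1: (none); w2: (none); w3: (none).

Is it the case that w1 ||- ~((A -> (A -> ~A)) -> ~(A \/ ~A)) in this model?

w1 ||- ~((A -> (A -> ~A)) -> ~(A \/ ~A)): no world accessible from w1 forces (A -> (A -> ~A)) -> ~(A \/ ~A).

Yes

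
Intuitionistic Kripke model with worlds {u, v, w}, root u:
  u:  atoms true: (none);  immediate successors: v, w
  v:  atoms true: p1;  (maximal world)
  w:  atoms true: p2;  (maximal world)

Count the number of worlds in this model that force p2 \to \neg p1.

3

u: forces it.
v: forces it.
w: forces it.
Worlds forcing the formula: {u, v, w}.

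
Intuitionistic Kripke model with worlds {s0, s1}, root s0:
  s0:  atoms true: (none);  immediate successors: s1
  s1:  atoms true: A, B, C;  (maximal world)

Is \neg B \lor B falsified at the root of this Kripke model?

Yes

s0 \nVdash \neg B \lor B: neither disjunct is forced at s0.
s0 \nVdash \neg B since s1 is accessible from s0 and s1 \Vdash B.
So the root s0 does not force \neg B \lor B; the model is a countermodel.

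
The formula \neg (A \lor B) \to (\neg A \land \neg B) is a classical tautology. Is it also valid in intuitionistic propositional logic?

Yes

This is a constructively valid De Morgan direction (negated disjunction to conjunction of negations), which is intuitionistically derivable.
From \neg (A \lor B): if A held then A \lor B would, contradiction — so \neg A; similarly \neg B.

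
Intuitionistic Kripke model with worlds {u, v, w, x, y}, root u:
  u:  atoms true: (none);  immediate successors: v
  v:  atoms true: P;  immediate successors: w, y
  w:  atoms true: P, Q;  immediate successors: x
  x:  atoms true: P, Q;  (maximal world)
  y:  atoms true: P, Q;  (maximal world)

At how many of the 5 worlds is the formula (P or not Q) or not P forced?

u: does not force it — u does not force (P or not Q) or not P: neither disjunct is forced at u.
v: forces it.
w: forces it.
x: forces it.
y: forces it.
Worlds forcing the formula: {v, w, x, y}.

4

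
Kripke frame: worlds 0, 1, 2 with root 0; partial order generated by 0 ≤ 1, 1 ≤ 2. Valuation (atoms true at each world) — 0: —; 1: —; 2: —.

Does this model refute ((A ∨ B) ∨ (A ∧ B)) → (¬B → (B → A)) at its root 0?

No

0 ⊩ ((A ∨ B) ∨ (A ∧ B)) → (¬B → (B → A)) vacuously: no world accessible from 0 forces the antecedent (A ∨ B) ∨ (A ∧ B).
So the root 0 forces ((A ∨ B) ∨ (A ∧ B)) → (¬B → (B → A)); the model is not a countermodel.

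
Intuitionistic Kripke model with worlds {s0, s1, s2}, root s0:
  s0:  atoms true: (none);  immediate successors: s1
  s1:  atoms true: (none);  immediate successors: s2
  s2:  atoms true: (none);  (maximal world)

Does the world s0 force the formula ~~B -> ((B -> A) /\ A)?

s0 ||- ~~B -> ((B -> A) /\ A) vacuously: no world accessible from s0 forces the antecedent ~~B.

Yes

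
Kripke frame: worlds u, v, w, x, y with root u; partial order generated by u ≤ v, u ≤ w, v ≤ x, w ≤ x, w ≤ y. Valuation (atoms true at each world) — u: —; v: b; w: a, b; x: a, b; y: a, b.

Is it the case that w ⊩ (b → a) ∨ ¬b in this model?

w ⊩ (b → a) ∨ ¬b via the disjunct b → a.

Yes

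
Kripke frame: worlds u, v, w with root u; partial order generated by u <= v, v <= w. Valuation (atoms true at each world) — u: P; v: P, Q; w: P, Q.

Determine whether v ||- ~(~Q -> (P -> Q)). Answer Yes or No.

v ||-/- ~(~Q -> (P -> Q)) since v is accessible from v and v ||- ~Q -> (P -> Q).
v ||- ~Q -> (P -> Q) vacuously: no world accessible from v forces the antecedent ~Q.

No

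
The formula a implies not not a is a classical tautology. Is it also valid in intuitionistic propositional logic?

This is double-negation introduction, which is intuitionistically derivable.
If a world forces a then every accessible world forces a (persistence), so none forces not a; hence not not a.

Yes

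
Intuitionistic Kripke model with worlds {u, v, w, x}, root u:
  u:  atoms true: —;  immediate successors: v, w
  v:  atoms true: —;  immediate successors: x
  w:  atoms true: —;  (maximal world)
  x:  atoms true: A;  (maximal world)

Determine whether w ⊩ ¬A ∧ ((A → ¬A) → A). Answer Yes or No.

w ⊮ ¬A ∧ ((A → ¬A) → A) since w fails (A → ¬A) → A.

No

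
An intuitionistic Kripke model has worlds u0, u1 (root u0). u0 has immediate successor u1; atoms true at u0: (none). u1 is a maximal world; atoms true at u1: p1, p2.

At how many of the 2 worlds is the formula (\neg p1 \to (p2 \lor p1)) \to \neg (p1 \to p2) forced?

0

u0: does not force it — u0 \nVdash (\neg p1 \to (p2 \lor p1)) \to \neg (p1 \to p2): already at u0 itself, u0 \Vdash \neg p1 \to (p2 \lor p1) but u0 \nVdash \neg (p1 \to p2).
u1: does not force it — u1 \nVdash (\neg p1 \to (p2 \lor p1)) \to \neg (p1 \to p2): already at u1 itself, u1 \Vdash \neg p1 \to (p2 \lor p1) but u1 \nVdash \neg (p1 \to p2).
Worlds forcing the formula: { }.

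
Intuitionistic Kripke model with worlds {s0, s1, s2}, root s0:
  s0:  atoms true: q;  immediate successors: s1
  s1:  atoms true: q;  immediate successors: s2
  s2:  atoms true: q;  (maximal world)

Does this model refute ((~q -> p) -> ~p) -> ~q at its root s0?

Yes

s0 ||-/- ((~q -> p) -> ~p) -> ~q: already at s0 itself, s0 ||- (~q -> p) -> ~p but s0 ||-/- ~q.
s0 ||-/- ~q since s0 is accessible from s0 and s0 ||- q.
So the root s0 does not force ((~q -> p) -> ~p) -> ~q; the model is a countermodel.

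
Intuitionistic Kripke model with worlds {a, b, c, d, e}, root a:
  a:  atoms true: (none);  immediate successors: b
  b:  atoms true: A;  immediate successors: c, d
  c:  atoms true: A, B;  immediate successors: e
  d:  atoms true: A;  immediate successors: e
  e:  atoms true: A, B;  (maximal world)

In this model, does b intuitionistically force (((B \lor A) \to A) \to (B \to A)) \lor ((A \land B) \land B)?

Yes

b \Vdash (((B \lor A) \to A) \to (B \to A)) \lor ((A \land B) \land B) via the disjunct ((B \lor A) \to A) \to (B \to A).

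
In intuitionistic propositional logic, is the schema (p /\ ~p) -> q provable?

Yes

This is an instance of ex falso quodlibet, which is intuitionistically derivable.
No world can force both p and ~p, so the antecedent p /\ ~p is never forced and the implication holds vacuously at every world.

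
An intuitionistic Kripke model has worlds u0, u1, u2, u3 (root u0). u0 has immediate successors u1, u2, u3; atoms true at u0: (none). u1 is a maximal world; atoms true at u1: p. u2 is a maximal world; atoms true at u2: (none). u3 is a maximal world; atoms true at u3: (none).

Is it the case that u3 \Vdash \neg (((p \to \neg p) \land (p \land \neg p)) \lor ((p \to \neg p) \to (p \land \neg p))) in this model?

u3 \Vdash \neg (((p \to \neg p) \land (p \land \neg p)) \lor ((p \to \neg p) \to (p \land \neg p))): no world accessible from u3 forces ((p \to \neg p) \land (p \land \neg p)) \lor ((p \to \neg p) \to (p \land \neg p)).

Yes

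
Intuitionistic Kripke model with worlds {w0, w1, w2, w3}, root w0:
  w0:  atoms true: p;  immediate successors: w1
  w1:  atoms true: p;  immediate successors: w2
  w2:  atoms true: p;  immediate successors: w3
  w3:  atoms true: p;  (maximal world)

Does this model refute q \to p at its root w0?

w0 \Vdash q \to p vacuously: no world accessible from w0 forces the antecedent q.
So the root w0 forces q \to p; the model is not a countermodel.

No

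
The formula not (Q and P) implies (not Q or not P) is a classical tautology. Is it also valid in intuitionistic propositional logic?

This is the constructively invalid direction of De Morgan's law for conjunction, which is not intuitionistically valid.
A Kripke countermodel: worlds 0, 1, 2; order generated by 0 <= 1, 0 <= 2; atoms true at each world — 0:{}; 1:{Q}; 2:{P}.
0 does not force not (Q and P) implies (not Q or not P): already at 0 itself, 0 forces not (Q and P) but 0 does not force not Q or not P.
0 does not force not Q or not P: neither disjunct is forced at 0.
0 does not force not Q since 1 is accessible from 0 and 1 forces Q.
So the root 0 does not force the formula.

No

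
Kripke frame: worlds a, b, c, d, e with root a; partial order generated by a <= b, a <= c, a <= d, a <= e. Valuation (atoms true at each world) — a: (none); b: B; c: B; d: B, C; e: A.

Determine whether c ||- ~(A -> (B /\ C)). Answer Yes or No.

c ||-/- ~(A -> (B /\ C)) since c is accessible from c and c ||- A -> (B /\ C).
c ||- A -> (B /\ C) vacuously: no world accessible from c forces the antecedent A.

No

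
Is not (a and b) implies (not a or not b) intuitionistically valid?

No

This is the constructively invalid direction of De Morgan's law for conjunction, which is not intuitionistically valid.
A Kripke countermodel: worlds 0, 1, 2; order generated by 0 <= 1, 0 <= 2; atoms true at each world — 0:{}; 1:{a}; 2:{b}.
0 does not force not (a and b) implies (not a or not b): already at 0 itself, 0 forces not (a and b) but 0 does not force not a or not b.
0 does not force not a or not b: neither disjunct is forced at 0.
0 does not force not a since 1 is accessible from 0 and 1 forces a.
So the root 0 does not force the formula.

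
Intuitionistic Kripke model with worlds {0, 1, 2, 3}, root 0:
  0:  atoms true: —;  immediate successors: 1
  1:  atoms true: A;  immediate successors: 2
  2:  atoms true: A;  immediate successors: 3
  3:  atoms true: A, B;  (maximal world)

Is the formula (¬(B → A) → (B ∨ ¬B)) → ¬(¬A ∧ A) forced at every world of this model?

Yes

0 ⊩ (¬(B → A) → (B ∨ ¬B)) → ¬(¬A ∧ A): every world accessible from 0 that forces ¬(B → A) → (B ∨ ¬B) (namely 0, 1, 2, 3) also forces ¬(¬A ∧ A).
Since the root 0 forces (¬(B → A) → (B ∨ ¬B)) → ¬(¬A ∧ A) and forcing is persistent (monotone upward), every world forces it.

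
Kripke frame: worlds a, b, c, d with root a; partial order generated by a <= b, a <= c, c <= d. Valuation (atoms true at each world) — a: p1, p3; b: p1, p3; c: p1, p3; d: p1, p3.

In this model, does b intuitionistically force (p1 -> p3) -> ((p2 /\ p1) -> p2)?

b ||- (p1 -> p3) -> ((p2 /\ p1) -> p2): every world accessible from b that forces p1 -> p3 (namely b) also forces (p2 /\ p1) -> p2.

Yes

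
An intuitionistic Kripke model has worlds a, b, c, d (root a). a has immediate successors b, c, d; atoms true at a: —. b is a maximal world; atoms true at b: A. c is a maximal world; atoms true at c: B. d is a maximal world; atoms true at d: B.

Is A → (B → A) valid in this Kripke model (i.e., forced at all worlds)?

Yes

a ⊩ A → (B → A): every world accessible from a that forces A (namely b) also forces B → A.
Since the root a forces A → (B → A) and forcing is persistent (monotone upward), every world forces it.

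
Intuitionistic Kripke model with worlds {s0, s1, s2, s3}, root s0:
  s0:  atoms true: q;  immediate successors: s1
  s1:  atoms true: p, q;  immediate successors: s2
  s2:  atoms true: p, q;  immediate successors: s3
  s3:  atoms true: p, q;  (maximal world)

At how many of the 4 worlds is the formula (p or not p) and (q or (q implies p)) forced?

3

s0: does not force it — s0 does not force (p or not p) and (q or (q implies p)) since s0 fails p or not p.
s1: forces it.
s2: forces it.
s3: forces it.
Worlds forcing the formula: {s1, s2, s3}.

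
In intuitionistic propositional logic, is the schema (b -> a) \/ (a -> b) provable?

This is the Gödel–Dummett linearity axiom, which is not intuitionistically valid.
A Kripke countermodel: worlds u, v, w; order generated by u <= v, u <= w; atoms true at each world — u:{}; v:{b}; w:{a}.
u ||-/- (b -> a) \/ (a -> b): neither disjunct is forced at u.
u ||-/- b -> a: at the accessible world v, v ||- b but v ||-/- a.
v lacks atom a, so v ||-/- a.
So the root u does not force the formula.

No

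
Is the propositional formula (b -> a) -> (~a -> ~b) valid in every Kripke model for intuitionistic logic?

This is the forward direction of contraposition, which is intuitionistically derivable.
Assume b -> a and ~a. If b held then a would follow, contradicting ~a; so ~b.

Yes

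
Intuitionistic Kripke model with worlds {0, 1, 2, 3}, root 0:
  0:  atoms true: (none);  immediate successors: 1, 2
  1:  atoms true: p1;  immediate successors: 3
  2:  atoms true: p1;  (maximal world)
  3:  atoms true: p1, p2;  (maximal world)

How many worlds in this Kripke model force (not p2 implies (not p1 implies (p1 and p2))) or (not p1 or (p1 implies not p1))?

4

0: forces it.
1: forces it.
2: forces it.
3: forces it.
Worlds forcing the formula: {0, 1, 2, 3}.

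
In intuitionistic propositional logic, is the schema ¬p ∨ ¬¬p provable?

No

This is the weak law of excluded middle, which is not intuitionistically valid.
A Kripke countermodel: worlds a, b, c; order generated by a ≤ b, a ≤ c; atoms true at each world — a:{}; b:{p}; c:{}.
a ⊮ ¬p ∨ ¬¬p: neither disjunct is forced at a.
a ⊮ ¬p since b is accessible from a and b ⊩ p.
So the root a does not force the formula.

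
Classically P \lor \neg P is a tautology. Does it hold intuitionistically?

No

This is the law of excluded middle, which is not intuitionistically valid.
A Kripke countermodel: worlds u0, u1; order generated by u0 \le u1; atoms true at each world — u0:{}; u1:{P}.
u0 \nVdash P \lor \neg P: neither disjunct is forced at u0.
u0 lacks atom P, so u0 \nVdash P.
So the root u0 does not force the formula.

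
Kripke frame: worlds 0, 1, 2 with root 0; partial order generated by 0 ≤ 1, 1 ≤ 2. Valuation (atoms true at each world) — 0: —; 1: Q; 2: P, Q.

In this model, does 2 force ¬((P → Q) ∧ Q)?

2 ⊮ ¬((P → Q) ∧ Q) since 2 is accessible from 2 and 2 ⊩ (P → Q) ∧ Q.
2 ⊩ (P → Q) ∧ Q since 2 forces both conjuncts.

No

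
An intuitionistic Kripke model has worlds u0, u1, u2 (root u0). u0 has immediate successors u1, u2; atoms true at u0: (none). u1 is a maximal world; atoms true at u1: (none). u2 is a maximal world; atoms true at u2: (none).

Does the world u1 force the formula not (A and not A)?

u1 forces not (A and not A): no world accessible from u1 forces A and not A.

Yes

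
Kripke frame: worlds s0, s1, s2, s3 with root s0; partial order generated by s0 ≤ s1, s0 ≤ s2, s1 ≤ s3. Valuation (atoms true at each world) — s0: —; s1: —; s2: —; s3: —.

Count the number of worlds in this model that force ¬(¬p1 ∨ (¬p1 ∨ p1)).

0

s0: does not force it — s0 ⊮ ¬(¬p1 ∨ (¬p1 ∨ p1)) since s0 is accessible from s0 and s0 ⊩ ¬p1 ∨ (¬p1 ∨ p1).
s1: does not force it.
s2: does not force it.
s3: does not force it.
Worlds forcing the formula: { }.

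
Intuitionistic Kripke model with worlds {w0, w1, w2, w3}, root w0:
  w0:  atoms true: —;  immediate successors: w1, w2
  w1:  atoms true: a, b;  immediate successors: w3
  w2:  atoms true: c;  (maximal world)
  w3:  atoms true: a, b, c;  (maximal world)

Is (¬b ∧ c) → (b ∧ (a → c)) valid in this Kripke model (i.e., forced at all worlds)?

Not every world: w0 ⊮ (¬b ∧ c) → (b ∧ (a → c)).
w0 ⊮ (¬b ∧ c) → (b ∧ (a → c)): at the accessible world w2, w2 ⊩ ¬b ∧ c but w2 ⊮ b ∧ (a → c).
w2 ⊮ b ∧ (a → c) since w2 fails b.

No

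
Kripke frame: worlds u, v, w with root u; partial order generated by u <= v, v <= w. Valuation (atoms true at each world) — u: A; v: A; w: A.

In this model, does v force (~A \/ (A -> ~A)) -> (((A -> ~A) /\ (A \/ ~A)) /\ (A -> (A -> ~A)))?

v ||- (~A \/ (A -> ~A)) -> (((A -> ~A) /\ (A \/ ~A)) /\ (A -> (A -> ~A))) vacuously: no world accessible from v forces the antecedent ~A \/ (A -> ~A).

Yes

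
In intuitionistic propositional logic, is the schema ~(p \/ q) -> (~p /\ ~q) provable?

This is a constructively valid De Morgan direction (negated disjunction to conjunction of negations), which is intuitionistically derivable.
From ~(p \/ q): if p held then p \/ q would, contradiction — so ~p; similarly ~q.

Yes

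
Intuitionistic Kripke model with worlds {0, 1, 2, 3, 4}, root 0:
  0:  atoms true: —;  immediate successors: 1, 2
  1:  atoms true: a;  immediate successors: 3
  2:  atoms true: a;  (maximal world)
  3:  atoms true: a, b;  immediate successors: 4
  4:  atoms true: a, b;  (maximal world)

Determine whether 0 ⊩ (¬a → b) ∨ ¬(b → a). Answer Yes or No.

0 ⊩ (¬a → b) ∨ ¬(b → a) via the disjunct ¬a → b.

Yes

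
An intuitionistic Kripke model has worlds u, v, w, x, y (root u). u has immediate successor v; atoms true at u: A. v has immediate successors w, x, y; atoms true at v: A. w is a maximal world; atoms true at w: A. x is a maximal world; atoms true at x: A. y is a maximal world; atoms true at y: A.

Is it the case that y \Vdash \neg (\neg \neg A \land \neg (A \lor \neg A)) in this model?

y \Vdash \neg (\neg \neg A \land \neg (A \lor \neg A)): no world accessible from y forces \neg \neg A \land \neg (A \lor \neg A).

Yes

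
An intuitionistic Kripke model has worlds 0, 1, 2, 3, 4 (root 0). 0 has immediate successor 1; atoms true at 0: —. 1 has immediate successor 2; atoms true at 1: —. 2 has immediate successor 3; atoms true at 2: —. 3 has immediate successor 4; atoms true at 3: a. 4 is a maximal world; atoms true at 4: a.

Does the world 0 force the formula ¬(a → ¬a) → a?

0 ⊮ ¬(a → ¬a) → a: already at 0 itself, 0 ⊩ ¬(a → ¬a) but 0 ⊮ a.
0 lacks atom a, so 0 ⊮ a.

No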